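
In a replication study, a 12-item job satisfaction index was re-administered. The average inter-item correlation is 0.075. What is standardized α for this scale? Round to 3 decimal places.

Standardized α = k·r̄ / (1 + (k−1)·r̄) = 12 × 0.075 / (1 + 11 × 0.075)
  = 0.9000 / 1.8250 = 0.493

α = 0.493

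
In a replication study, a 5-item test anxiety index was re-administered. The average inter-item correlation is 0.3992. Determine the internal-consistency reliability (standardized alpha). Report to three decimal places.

Standardized α = k·r̄ / (1 + (k−1)·r̄) = 5 × 0.3992 / (1 + 4 × 0.3992)
  = 1.9960 / 2.5968 = 0.769

α = 0.769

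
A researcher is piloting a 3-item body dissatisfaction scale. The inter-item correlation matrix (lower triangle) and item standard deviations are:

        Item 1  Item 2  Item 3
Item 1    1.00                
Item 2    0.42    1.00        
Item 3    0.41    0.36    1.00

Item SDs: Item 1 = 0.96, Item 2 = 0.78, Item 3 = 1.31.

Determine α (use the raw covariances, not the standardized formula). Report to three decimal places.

α = 0.637

Σσ²ᵢ = 0.96² + 0.78² + 1.31² = 3.2461
Covariances σ_ij = r_ij · s_i · s_j:
  σ(Item 1,Item 2) = 0.42 × 0.96 × 0.78 = 0.3145
  σ(Item 1,Item 3) = 0.41 × 0.96 × 1.31 = 0.5156
  σ(Item 2,Item 3) = 0.36 × 0.78 × 1.31 = 0.3678
σ²_T = Σσ²ᵢ + 2·Σσ_ij = 3.2461 + 2 × 1.1979 = 5.6419
α = (3/2)·(1 − 3.2461/5.6419) = 0.637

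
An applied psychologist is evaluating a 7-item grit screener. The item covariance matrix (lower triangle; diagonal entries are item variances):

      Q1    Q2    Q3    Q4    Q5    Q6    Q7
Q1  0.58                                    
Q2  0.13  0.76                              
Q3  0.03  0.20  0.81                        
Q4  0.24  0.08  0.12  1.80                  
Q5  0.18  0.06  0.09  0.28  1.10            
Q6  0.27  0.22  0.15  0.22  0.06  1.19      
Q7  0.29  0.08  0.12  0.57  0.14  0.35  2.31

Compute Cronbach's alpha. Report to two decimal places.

Σσ²ᵢ = 0.58 + 0.76 + 0.81 + 1.80 + 1.10 + 1.19 + 2.31 = 8.55
Sum of the distinct covariances = 3.88
total variance = 8.55 + 2 × 3.88 = 16.31
α = (k/(k−1))·(1 − Σσ²ᵢ/total variance) = (7/6)·(1 − 8.55/16.31) = 0.56

α = 0.56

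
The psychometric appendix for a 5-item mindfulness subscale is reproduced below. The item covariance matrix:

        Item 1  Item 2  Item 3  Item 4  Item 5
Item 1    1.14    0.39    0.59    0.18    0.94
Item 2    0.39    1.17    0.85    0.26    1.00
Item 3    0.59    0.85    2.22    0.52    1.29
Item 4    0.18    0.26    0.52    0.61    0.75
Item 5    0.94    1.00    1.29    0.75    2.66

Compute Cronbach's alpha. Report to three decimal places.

sum of item variances = 1.14 + 1.17 + 2.22 + 0.61 + 2.66 = 7.80
Σ_{i<j} σ_ij = 6.77
σ²_T = 7.80 + 2 × 6.77 = 21.34
α = (k/(k−1))·(1 − sum of item variances/σ²_T) = (5/4)·(1 − 7.80/21.34) = 0.793

α = 0.793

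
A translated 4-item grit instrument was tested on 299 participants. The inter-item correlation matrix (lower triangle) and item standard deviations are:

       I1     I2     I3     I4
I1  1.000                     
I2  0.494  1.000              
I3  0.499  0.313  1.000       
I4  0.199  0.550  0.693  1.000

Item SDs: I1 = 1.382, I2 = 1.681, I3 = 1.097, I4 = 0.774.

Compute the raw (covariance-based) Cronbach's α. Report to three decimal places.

Cronbach's α = 0.734

Σσ²ᵢ = 1.382² + 1.681² + 1.097² + 0.774² = 6.5382
Covariances σ_ij = r_ij · s_i · s_j:
  σ(I1,I2) = 0.494 × 1.382 × 1.681 = 1.1476
  σ(I1,I3) = 0.499 × 1.382 × 1.097 = 0.7565
  σ(I1,I4) = 0.199 × 1.382 × 0.774 = 0.2129
  σ(I2,I3) = 0.313 × 1.681 × 1.097 = 0.5772
  σ(I2,I4) = 0.550 × 1.681 × 0.774 = 0.7156
  σ(I3,I4) = 0.693 × 1.097 × 0.774 = 0.5884
σ²_T = Σσ²ᵢ + 2·Σσ_ij = 6.5382 + 2 × 3.9982 = 14.5346
α = (4/3)·(1 − 6.5382/14.5346) = 0.734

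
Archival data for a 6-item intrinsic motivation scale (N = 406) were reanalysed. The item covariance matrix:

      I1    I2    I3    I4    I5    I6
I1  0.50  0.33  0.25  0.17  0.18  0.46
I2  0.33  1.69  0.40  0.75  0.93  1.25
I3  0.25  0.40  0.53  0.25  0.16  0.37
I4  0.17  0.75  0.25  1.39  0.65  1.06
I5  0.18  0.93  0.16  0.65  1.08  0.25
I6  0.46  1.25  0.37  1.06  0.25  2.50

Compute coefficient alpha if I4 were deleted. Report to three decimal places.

Remaining items: I1, I2, I3, I5, I6 (k = 5).
Σσ²ᵢ = 0.50 + 1.69 + 0.53 + 1.08 + 2.50 = 6.30
σ²_T = 6.30 + 2 × 4.58 = 15.46
α (item deleted) = (5/4)·(1 − 6.30/15.46) = 0.741

α = 0.741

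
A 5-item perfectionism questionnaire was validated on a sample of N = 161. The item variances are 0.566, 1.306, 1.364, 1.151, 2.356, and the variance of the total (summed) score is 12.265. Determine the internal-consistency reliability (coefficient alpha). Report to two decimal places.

α = 0.56

ΣVar(i) = 0.566 + 1.306 + 1.364 + 1.151 + 2.356 = 6.743
α = (k/(k−1))·(1 − ΣVar(i)/σ²_T) = (5/4)·(1 − 6.743/12.265) = 0.56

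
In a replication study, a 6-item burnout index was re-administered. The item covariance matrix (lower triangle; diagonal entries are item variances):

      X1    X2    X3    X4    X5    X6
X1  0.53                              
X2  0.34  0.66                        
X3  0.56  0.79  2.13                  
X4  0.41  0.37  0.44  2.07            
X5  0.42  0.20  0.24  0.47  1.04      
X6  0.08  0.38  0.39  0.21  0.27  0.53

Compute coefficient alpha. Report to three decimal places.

α = 0.739

Σσᵢ² = 0.53 + 0.66 + 2.13 + 2.07 + 1.04 + 0.53 = 6.96
Σ_{i<j} σ_ij = 5.57
Var(T) = 6.96 + 2 × 5.57 = 18.10
α = (k/(k−1))·(1 − Σσᵢ²/Var(T)) = (6/5)·(1 − 6.96/18.10) = 0.739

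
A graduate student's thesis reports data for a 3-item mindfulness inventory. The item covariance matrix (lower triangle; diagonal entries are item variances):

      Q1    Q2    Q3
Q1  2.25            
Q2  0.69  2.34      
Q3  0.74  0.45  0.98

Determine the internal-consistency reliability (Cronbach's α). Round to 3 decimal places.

Σσ²ᵢ = 2.25 + 2.34 + 0.98 = 5.57
Sum of off-diagonal covariances = 1.88
total variance = 5.57 + 2 × 1.88 = 9.33
α = (k/(k−1))·(1 − Σσ²ᵢ/total variance) = (3/2)·(1 − 5.57/9.33) = 0.605

Cronbach's α = 0.605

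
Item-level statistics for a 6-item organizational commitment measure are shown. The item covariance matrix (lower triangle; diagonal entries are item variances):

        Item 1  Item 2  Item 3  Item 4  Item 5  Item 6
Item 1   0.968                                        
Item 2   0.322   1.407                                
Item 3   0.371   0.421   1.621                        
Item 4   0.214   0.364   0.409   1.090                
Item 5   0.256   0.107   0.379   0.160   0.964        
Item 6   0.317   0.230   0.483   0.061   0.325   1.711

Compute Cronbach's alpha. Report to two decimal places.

Σσᵢ² = 0.968 + 1.407 + 1.621 + 1.090 + 0.964 + 1.711 = 7.761
Sum of off-diagonal covariances = 4.419
σ²_total = 7.761 + 2 × 4.419 = 16.599
α = (k/(k−1))·(1 − Σσᵢ²/σ²_total) = (6/5)·(1 − 7.761/16.599) = 0.64

α = 0.64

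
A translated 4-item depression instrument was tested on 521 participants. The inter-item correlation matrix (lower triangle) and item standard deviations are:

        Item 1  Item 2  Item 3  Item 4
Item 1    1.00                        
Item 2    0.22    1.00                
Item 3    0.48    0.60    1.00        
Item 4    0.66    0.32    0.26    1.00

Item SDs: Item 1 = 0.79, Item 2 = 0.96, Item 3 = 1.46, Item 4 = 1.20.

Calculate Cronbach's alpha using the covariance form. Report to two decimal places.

Cronbach's alpha = 0.72

Σσ²ᵢ = 0.79² + 0.96² + 1.46² + 1.20² = 5.1173
Covariances σ_ij = r_ij · s_i · s_j:
  σ(Item 1,Item 2) = 0.22 × 0.79 × 0.96 = 0.1668
  σ(Item 1,Item 3) = 0.48 × 0.79 × 1.46 = 0.5536
  σ(Item 1,Item 4) = 0.66 × 0.79 × 1.20 = 0.6257
  σ(Item 2,Item 3) = 0.60 × 0.96 × 1.46 = 0.8410
  σ(Item 2,Item 4) = 0.32 × 0.96 × 1.20 = 0.3686
  σ(Item 3,Item 4) = 0.26 × 1.46 × 1.20 = 0.4555
σ²_T = Σσ²ᵢ + 2·Σσ_ij = 5.1173 + 2 × 3.0112 = 11.1397
α = (4/3)·(1 − 5.1173/11.1397) = 0.72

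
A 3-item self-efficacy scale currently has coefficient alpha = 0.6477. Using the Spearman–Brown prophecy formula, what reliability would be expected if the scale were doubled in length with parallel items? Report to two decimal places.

Length factor m = 2
α' = m·α / (1 + (m−1)·α)
   = 2 × 0.6477 / (1 + (2 − 1) × 0.6477)
   = 1.2954 / 1.6477 = 0.79

predicted reliability = 0.79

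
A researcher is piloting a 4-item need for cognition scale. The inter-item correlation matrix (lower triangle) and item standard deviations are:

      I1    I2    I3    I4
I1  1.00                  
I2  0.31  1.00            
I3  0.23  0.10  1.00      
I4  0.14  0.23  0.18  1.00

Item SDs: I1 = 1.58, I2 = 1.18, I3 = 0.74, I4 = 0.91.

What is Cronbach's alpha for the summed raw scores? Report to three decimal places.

Cronbach's alpha = 0.485

Σσ²ᵢ = 1.58² + 1.18² + 0.74² + 0.91² = 5.2645
Covariances σ_ij = r_ij · s_i · s_j:
  σ(I1,I2) = 0.31 × 1.58 × 1.18 = 0.5780
  σ(I1,I3) = 0.23 × 1.58 × 0.74 = 0.2689
  σ(I1,I4) = 0.14 × 1.58 × 0.91 = 0.2013
  σ(I2,I3) = 0.10 × 1.18 × 0.74 = 0.0873
  σ(I2,I4) = 0.23 × 1.18 × 0.91 = 0.2470
  σ(I3,I4) = 0.18 × 0.74 × 0.91 = 0.1212
σ²_T = Σσ²ᵢ + 2·Σσ_ij = 5.2645 + 2 × 1.5037 = 8.2719
α = (4/3)·(1 − 5.2645/8.2719) = 0.485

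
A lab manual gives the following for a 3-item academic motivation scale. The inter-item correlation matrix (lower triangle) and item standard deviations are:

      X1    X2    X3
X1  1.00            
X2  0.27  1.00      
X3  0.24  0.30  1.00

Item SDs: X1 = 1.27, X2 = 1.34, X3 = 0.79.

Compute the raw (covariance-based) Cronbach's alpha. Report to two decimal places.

Σσ²ᵢ = 1.27² + 1.34² + 0.79² = 4.0326
Covariances σ_ij = r_ij · s_i · s_j:
  σ(X1,X2) = 0.27 × 1.27 × 1.34 = 0.4595
  σ(X1,X3) = 0.24 × 1.27 × 0.79 = 0.2408
  σ(X2,X3) = 0.30 × 1.34 × 0.79 = 0.3176
σ²_T = Σσ²ᵢ + 2·Σσ_ij = 4.0326 + 2 × 1.0179 = 6.0684
α = (3/2)·(1 − 4.0326/6.0684) = 0.50

Cronbach's alpha = 0.50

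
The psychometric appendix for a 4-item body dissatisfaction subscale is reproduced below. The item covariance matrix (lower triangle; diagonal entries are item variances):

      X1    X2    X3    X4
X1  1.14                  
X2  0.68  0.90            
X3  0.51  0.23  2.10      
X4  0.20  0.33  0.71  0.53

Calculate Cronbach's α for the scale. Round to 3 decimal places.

α = 0.710

sum of item variances = 1.14 + 0.90 + 2.10 + 0.53 = 4.67
Sum of off-diagonal covariances = 2.66
σ²_total = 4.67 + 2 × 2.66 = 9.99
α = (k/(k−1))·(1 − sum of item variances/σ²_total) = (4/3)·(1 − 4.67/9.99) = 0.710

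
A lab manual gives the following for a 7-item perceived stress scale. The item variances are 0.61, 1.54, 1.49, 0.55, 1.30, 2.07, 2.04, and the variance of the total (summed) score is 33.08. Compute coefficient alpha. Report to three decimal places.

α = 0.828

sum of item variances = 0.61 + 1.54 + 1.49 + 0.55 + 1.30 + 2.07 + 2.04 = 9.60
α = (k/(k−1))·(1 − sum of item variances/σ²_total) = (7/6)·(1 − 9.60/33.08) = 0.828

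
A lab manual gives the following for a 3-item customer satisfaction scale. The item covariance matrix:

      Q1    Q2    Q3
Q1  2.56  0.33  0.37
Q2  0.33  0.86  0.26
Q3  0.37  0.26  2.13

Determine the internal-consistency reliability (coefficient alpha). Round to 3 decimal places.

Σσ²ᵢ = 2.56 + 0.86 + 2.13 = 5.55
Σ_{i<j} σ_ij = 0.96
total variance = 5.55 + 2 × 0.96 = 7.47
α = (k/(k−1))·(1 − Σσ²ᵢ/total variance) = (3/2)·(1 − 5.55/7.47) = 0.386

coefficient alpha = 0.386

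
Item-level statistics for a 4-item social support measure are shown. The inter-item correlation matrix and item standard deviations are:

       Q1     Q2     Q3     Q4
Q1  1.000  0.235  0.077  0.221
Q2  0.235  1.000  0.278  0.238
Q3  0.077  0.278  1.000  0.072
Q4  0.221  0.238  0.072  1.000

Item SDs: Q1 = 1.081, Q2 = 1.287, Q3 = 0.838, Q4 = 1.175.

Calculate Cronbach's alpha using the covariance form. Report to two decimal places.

α = 0.49

Σσ²ᵢ = 1.081² + 1.287² + 0.838² + 1.175² = 4.9078
Covariances σ_ij = r_ij · s_i · s_j:
  σ(Q1,Q2) = 0.235 × 1.081 × 1.287 = 0.3269
  σ(Q1,Q3) = 0.077 × 1.081 × 0.838 = 0.0698
  σ(Q1,Q4) = 0.221 × 1.081 × 1.175 = 0.2807
  σ(Q2,Q3) = 0.278 × 1.287 × 0.838 = 0.2998
  σ(Q2,Q4) = 0.238 × 1.287 × 1.175 = 0.3599
  σ(Q3,Q4) = 0.072 × 0.838 × 1.175 = 0.0709
σ²_T = Σσ²ᵢ + 2·Σσ_ij = 4.9078 + 2 × 1.4080 = 7.7238
α = (4/3)·(1 − 4.9078/7.7238) = 0.49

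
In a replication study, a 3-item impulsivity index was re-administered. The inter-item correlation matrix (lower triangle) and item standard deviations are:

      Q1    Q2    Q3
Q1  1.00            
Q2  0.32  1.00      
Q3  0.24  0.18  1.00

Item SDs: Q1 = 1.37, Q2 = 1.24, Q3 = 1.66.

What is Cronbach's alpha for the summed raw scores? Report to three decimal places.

α = 0.482

Σσ²ᵢ = 1.37² + 1.24² + 1.66² = 6.1701
Covariances σ_ij = r_ij · s_i · s_j:
  σ(Q1,Q2) = 0.32 × 1.37 × 1.24 = 0.5436
  σ(Q1,Q3) = 0.24 × 1.37 × 1.66 = 0.5458
  σ(Q2,Q3) = 0.18 × 1.24 × 1.66 = 0.3705
σ²_T = Σσ²ᵢ + 2·Σσ_ij = 6.1701 + 2 × 1.4599 = 9.0899
α = (3/2)·(1 − 6.1701/9.0899) = 0.482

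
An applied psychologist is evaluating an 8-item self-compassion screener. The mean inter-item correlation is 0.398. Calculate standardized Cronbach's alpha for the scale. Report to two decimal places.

Standardized α = k·r̄ / (1 + (k−1)·r̄) = 8 × 0.398 / (1 + 7 × 0.398)
  = 3.1840 / 3.7860 = 0.84

α = 0.84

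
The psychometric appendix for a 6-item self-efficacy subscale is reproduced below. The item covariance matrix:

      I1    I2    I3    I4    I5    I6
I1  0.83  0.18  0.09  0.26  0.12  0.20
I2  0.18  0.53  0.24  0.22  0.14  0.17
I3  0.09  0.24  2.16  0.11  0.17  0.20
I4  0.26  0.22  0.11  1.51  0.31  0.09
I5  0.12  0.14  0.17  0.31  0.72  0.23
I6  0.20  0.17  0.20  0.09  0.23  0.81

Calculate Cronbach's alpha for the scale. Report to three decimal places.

Σσᵢ² = 0.83 + 0.53 + 2.16 + 1.51 + 0.72 + 0.81 = 6.56
Σ_{i<j} σ_ij = 2.73
total variance = 6.56 + 2 × 2.73 = 12.02
α = (k/(k−1))·(1 − Σσᵢ²/total variance) = (6/5)·(1 − 6.56/12.02) = 0.545

α = 0.545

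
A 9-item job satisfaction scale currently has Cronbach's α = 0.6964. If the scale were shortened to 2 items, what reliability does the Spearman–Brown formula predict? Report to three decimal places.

predicted reliability = 0.338

Length factor m = 2/9 = 0.2222
α' = m·α / (1 − (1−m)·α)
   = 2/9 × 0.6964 / (1 − (1 − 2/9) × 0.6964)
   = 0.1548 / 0.4584 = 0.338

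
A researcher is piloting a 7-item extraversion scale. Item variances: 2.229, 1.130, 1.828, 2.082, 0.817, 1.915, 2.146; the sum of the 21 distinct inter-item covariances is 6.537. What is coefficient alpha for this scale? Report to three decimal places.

coefficient alpha = 0.605

ΣVar(i) = 2.229 + 1.130 + 1.828 + 2.082 + 0.817 + 1.915 + 2.146 = 12.147
Sum of distinct covariances = 6.537
σ²_total = ΣVar(i) + 2·Σcov = 12.147 + 2 × 6.537 = 25.221
α = (7/6)·(1 − 12.147/25.221) = 0.605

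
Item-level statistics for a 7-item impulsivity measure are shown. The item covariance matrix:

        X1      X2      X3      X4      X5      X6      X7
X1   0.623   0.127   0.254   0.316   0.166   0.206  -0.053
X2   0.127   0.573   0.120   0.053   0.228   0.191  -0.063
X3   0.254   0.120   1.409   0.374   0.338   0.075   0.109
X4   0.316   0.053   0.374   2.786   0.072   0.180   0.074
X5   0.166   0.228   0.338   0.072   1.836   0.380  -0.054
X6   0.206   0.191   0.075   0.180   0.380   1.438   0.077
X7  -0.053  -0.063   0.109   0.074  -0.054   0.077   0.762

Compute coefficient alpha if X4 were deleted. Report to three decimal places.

α = 0.465

Remaining items: X1, X2, X3, X5, X6, X7 (k = 6).
Σσᵢ² = 0.623 + 0.573 + 1.409 + 1.836 + 1.438 + 0.762 = 6.641
σ²_total = 6.641 + 2 × 2.101 = 10.843
α (item deleted) = (6/5)·(1 − 6.641/10.843) = 0.465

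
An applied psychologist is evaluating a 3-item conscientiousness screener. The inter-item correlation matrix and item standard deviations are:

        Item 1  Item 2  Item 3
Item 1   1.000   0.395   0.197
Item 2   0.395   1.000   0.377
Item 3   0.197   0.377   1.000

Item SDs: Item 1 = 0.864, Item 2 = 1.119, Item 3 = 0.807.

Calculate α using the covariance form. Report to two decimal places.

Σσ²ᵢ = 0.864² + 1.119² + 0.807² = 2.6499
Covariances σ_ij = r_ij · s_i · s_j:
  σ(Item 1,Item 2) = 0.395 × 0.864 × 1.119 = 0.3819
  σ(Item 1,Item 3) = 0.197 × 0.864 × 0.807 = 0.1374
  σ(Item 2,Item 3) = 0.377 × 1.119 × 0.807 = 0.3404
σ²_T = Σσ²ᵢ + 2·Σσ_ij = 2.6499 + 2 × 0.8597 = 4.3693
α = (3/2)·(1 − 2.6499/4.3693) = 0.59

α = 0.59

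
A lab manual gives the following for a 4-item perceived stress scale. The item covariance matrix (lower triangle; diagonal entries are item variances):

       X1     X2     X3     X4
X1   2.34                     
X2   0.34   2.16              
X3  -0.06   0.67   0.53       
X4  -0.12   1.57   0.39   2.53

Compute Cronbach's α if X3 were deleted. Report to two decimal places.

Remaining items: X1, X2, X4 (k = 3).
sum of item variances = 2.34 + 2.16 + 2.53 = 7.03
Var(T) = 7.03 + 2 × 1.79 = 10.61
α (item deleted) = (3/2)·(1 − 7.03/10.61) = 0.51

α = 0.51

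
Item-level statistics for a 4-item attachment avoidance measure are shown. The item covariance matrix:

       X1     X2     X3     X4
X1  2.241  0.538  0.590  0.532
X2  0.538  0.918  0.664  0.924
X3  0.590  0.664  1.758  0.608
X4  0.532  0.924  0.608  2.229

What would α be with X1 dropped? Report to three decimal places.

α = 0.709

Remaining items: X2, X3, X4 (k = 3).
Σσ²ᵢ = 0.918 + 1.758 + 2.229 = 4.905
σ²_total = 4.905 + 2 × 2.196 = 9.297
α (item deleted) = (3/2)·(1 − 4.905/9.297) = 0.709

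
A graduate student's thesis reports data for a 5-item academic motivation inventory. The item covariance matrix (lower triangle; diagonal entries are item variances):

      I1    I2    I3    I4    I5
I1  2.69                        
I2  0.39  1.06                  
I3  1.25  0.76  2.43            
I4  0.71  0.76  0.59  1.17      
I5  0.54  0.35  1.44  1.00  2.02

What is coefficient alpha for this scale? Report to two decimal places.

ΣVar(i) = 2.69 + 1.06 + 2.43 + 1.17 + 2.02 = 9.37
Sum of off-diagonal covariances = 7.79
σ²_T = 9.37 + 2 × 7.79 = 24.95
α = (k/(k−1))·(1 − ΣVar(i)/σ²_T) = (5/4)·(1 − 9.37/24.95) = 0.78

coefficient alpha = 0.78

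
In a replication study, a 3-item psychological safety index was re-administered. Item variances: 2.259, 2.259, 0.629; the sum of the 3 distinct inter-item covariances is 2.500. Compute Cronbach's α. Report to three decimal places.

ΣVar(i) = 2.259 + 2.259 + 0.629 = 5.147
Sum of distinct covariances = 2.500
σ²_total = ΣVar(i) + 2·Σcov = 5.147 + 2 × 2.500 = 10.147
α = (3/2)·(1 − 5.147/10.147) = 0.739

α = 0.739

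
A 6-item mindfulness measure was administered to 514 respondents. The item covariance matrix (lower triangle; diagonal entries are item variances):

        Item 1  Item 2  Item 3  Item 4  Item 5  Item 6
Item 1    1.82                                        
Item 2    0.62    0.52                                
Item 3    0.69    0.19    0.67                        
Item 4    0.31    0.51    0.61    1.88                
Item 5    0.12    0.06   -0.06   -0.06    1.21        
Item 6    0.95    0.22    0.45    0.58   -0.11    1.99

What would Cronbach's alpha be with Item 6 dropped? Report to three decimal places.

Remaining items: Item 1, Item 2, Item 3, Item 4, Item 5 (k = 5).
Σσ²ᵢ = 1.82 + 0.52 + 0.67 + 1.88 + 1.21 = 6.10
total variance = 6.10 + 2 × 2.99 = 12.08
α (item deleted) = (5/4)·(1 − 6.10/12.08) = 0.619

Cronbach's alpha = 0.619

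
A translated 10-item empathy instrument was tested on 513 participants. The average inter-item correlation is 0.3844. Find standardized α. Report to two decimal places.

Standardized α = k·r̄ / (1 + (k−1)·r̄) = 10 × 0.3844 / (1 + 9 × 0.3844)
  = 3.8440 / 4.4596 = 0.86

standardized α = 0.86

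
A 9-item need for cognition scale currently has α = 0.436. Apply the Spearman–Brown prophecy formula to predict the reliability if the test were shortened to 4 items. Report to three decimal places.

Length factor m = 4/9 = 0.4444
α' = m·α / (1 − (1−m)·α)
   = 4/9 × 0.436 / (1 − (1 − 4/9) × 0.436)
   = 0.1938 / 0.7578 = 0.256

predicted reliability = 0.256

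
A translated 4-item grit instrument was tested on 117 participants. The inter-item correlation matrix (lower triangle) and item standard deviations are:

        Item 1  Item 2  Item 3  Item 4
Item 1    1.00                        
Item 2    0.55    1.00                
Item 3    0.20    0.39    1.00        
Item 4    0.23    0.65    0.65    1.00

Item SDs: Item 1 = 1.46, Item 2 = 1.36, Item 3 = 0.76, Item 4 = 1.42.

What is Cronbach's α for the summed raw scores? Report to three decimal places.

Cronbach's α = 0.744

Σσ²ᵢ = 1.46² + 1.36² + 0.76² + 1.42² = 6.5752
Covariances σ_ij = r_ij · s_i · s_j:
  σ(Item 1,Item 2) = 0.55 × 1.46 × 1.36 = 1.0921
  σ(Item 1,Item 3) = 0.20 × 1.46 × 0.76 = 0.2219
  σ(Item 1,Item 4) = 0.23 × 1.46 × 1.42 = 0.4768
  σ(Item 2,Item 3) = 0.39 × 1.36 × 0.76 = 0.4031
  σ(Item 2,Item 4) = 0.65 × 1.36 × 1.42 = 1.2553
  σ(Item 3,Item 4) = 0.65 × 0.76 × 1.42 = 0.7015
σ²_T = Σσ²ᵢ + 2·Σσ_ij = 6.5752 + 2 × 4.1507 = 14.8766
α = (4/3)·(1 − 6.5752/14.8766) = 0.744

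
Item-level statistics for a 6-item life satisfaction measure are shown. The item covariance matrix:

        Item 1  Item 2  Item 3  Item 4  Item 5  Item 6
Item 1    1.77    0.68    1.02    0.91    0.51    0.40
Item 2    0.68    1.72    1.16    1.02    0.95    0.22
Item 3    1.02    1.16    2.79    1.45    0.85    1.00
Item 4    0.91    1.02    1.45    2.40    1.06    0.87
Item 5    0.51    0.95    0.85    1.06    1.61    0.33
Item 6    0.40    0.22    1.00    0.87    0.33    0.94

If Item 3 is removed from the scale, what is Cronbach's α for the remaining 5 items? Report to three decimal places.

Remaining items: Item 1, Item 2, Item 4, Item 5, Item 6 (k = 5).
sum of item variances = 1.77 + 1.72 + 2.40 + 1.61 + 0.94 = 8.44
Var(T) = 8.44 + 2 × 6.95 = 22.34
α (item deleted) = (5/4)·(1 − 8.44/22.34) = 0.778

Cronbach's α = 0.778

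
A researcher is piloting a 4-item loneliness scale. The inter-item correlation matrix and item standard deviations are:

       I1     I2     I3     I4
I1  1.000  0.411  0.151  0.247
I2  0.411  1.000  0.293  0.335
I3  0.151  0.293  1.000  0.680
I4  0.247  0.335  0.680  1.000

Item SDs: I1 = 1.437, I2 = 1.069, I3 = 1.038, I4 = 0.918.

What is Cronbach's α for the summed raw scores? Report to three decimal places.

Σσ²ᵢ = 1.437² + 1.069² + 1.038² + 0.918² = 5.1279
Covariances σ_ij = r_ij · s_i · s_j:
  σ(I1,I2) = 0.411 × 1.437 × 1.069 = 0.6314
  σ(I1,I3) = 0.151 × 1.437 × 1.038 = 0.2252
  σ(I1,I4) = 0.247 × 1.437 × 0.918 = 0.3258
  σ(I2,I3) = 0.293 × 1.069 × 1.038 = 0.3251
  σ(I2,I4) = 0.335 × 1.069 × 0.918 = 0.3287
  σ(I3,I4) = 0.680 × 1.038 × 0.918 = 0.6480
σ²_T = Σσ²ᵢ + 2·Σσ_ij = 5.1279 + 2 × 2.4842 = 10.0963
α = (4/3)·(1 − 5.1279/10.0963) = 0.656

α = 0.656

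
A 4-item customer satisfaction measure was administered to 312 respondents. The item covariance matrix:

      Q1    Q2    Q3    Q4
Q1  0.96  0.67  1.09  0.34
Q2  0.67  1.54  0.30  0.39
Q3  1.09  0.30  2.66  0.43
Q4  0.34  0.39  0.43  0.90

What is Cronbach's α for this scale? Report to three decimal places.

Cronbach's α = 0.687

Σσ²ᵢ = 0.96 + 1.54 + 2.66 + 0.90 = 6.06
Σ_{i<j} σ_ij = 3.22
total variance = 6.06 + 2 × 3.22 = 12.50
α = (k/(k−1))·(1 − Σσ²ᵢ/total variance) = (4/3)·(1 − 6.06/12.50) = 0.687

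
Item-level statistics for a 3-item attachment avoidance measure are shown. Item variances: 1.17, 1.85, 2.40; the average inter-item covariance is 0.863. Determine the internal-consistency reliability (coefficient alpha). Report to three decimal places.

Σσᵢ² = 1.17 + 1.85 + 2.40 = 5.42
Sum of the 3 distinct covariances = 3 × 0.863 = 2.589
σ²_total = Σσᵢ² + 2·Σcov = 5.42 + 2 × 2.589 = 10.598
α = (3/2)·(1 − 5.42/10.598) = 0.733

coefficient alpha = 0.733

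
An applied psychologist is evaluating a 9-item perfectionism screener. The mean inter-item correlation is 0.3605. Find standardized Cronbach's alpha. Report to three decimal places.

standardized Cronbach's alpha = 0.835

Standardized α = k·r̄ / (1 + (k−1)·r̄) = 9 × 0.3605 / (1 + 8 × 0.3605)
  = 3.2445 / 3.8840 = 0.835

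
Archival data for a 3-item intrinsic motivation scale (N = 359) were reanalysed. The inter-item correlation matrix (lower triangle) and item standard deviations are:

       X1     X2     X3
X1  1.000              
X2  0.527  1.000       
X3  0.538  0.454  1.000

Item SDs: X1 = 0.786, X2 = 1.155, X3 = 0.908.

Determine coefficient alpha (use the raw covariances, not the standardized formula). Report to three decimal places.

coefficient alpha = 0.736

Σσ²ᵢ = 0.786² + 1.155² + 0.908² = 2.7763
Covariances σ_ij = r_ij · s_i · s_j:
  σ(X1,X2) = 0.527 × 0.786 × 1.155 = 0.4784
  σ(X1,X3) = 0.538 × 0.786 × 0.908 = 0.3840
  σ(X2,X3) = 0.454 × 1.155 × 0.908 = 0.4761
σ²_T = Σσ²ᵢ + 2·Σσ_ij = 2.7763 + 2 × 1.3385 = 5.4533
α = (3/2)·(1 − 2.7763/5.4533) = 0.736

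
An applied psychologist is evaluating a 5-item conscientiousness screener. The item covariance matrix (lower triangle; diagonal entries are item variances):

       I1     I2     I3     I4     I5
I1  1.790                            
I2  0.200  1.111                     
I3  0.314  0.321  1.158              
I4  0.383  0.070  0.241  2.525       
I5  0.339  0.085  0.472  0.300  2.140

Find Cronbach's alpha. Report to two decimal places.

Σσᵢ² = 1.790 + 1.111 + 1.158 + 2.525 + 2.140 = 8.724
Sum of off-diagonal covariances = 2.725
total variance = 8.724 + 2 × 2.725 = 14.174
α = (k/(k−1))·(1 − Σσᵢ²/total variance) = (5/4)·(1 − 8.724/14.174) = 0.48

Cronbach's alpha = 0.48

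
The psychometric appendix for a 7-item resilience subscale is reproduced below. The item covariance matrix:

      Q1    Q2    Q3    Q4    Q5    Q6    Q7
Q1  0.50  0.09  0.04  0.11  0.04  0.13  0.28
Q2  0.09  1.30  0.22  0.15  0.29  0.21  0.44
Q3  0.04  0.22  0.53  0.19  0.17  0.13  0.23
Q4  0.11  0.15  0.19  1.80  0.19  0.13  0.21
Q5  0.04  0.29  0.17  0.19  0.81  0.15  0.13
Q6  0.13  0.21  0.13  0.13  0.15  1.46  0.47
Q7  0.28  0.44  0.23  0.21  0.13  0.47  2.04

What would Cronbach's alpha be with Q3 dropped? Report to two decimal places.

Cronbach's alpha = 0.52

Remaining items: Q1, Q2, Q4, Q5, Q6, Q7 (k = 6).
sum of item variances = 0.50 + 1.30 + 1.80 + 0.81 + 1.46 + 2.04 = 7.91
total variance = 7.91 + 2 × 3.02 = 13.95
α (item deleted) = (6/5)·(1 − 7.91/13.95) = 0.52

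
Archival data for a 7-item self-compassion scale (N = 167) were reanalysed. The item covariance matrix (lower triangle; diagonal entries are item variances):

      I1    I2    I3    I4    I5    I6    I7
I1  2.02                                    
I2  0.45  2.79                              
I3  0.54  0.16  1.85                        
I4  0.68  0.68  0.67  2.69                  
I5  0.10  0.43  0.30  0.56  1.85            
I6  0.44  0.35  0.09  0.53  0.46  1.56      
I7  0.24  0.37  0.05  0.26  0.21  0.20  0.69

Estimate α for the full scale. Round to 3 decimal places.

sum of item variances = 2.02 + 2.79 + 1.85 + 2.69 + 1.85 + 1.56 + 0.69 = 13.45
Sum of off-diagonal covariances = 7.77
Var(T) = 13.45 + 2 × 7.77 = 28.99
α = (k/(k−1))·(1 − sum of item variances/Var(T)) = (7/6)·(1 − 13.45/28.99) = 0.625

α = 0.625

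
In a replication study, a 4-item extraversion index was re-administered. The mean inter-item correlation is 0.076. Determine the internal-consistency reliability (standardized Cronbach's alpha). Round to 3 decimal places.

standardized Cronbach's alpha = 0.248

Standardized α = k·r̄ / (1 + (k−1)·r̄) = 4 × 0.076 / (1 + 3 × 0.076)
  = 0.3040 / 1.2280 = 0.248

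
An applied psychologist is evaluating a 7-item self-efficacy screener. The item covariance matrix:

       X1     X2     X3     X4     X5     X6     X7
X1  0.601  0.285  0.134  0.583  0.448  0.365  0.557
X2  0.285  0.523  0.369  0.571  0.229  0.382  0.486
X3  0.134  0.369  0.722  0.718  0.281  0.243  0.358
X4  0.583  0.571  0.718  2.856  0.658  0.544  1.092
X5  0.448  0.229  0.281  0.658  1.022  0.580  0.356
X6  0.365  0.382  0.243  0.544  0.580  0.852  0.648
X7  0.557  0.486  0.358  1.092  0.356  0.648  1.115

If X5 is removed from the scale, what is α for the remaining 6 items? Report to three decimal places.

Remaining items: X1, X2, X3, X4, X6, X7 (k = 6).
sum of item variances = 0.601 + 0.523 + 0.722 + 2.856 + 0.852 + 1.115 = 6.669
σ²_total = 6.669 + 2 × 7.335 = 21.339
α (item deleted) = (6/5)·(1 − 6.669/21.339) = 0.825

α = 0.825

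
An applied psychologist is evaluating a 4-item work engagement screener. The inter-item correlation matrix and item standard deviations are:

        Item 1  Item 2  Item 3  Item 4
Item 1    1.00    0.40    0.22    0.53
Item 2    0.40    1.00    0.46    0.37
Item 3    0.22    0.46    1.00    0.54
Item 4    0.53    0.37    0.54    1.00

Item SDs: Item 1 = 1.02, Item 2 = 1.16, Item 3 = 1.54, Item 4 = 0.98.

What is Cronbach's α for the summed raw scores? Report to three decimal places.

Cronbach's α = 0.725

Σσ²ᵢ = 1.02² + 1.16² + 1.54² + 0.98² = 5.7180
Covariances σ_ij = r_ij · s_i · s_j:
  σ(Item 1,Item 2) = 0.40 × 1.02 × 1.16 = 0.4733
  σ(Item 1,Item 3) = 0.22 × 1.02 × 1.54 = 0.3456
  σ(Item 1,Item 4) = 0.53 × 1.02 × 0.98 = 0.5298
  σ(Item 2,Item 3) = 0.46 × 1.16 × 1.54 = 0.8217
  σ(Item 2,Item 4) = 0.37 × 1.16 × 0.98 = 0.4206
  σ(Item 3,Item 4) = 0.54 × 1.54 × 0.98 = 0.8150
σ²_T = Σσ²ᵢ + 2·Σσ_ij = 5.7180 + 2 × 3.4060 = 12.5300
α = (4/3)·(1 − 5.7180/12.5300) = 0.725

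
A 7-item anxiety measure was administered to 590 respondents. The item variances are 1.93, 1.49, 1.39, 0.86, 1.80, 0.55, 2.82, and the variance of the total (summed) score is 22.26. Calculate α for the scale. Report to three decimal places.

α = 0.599

sum of item variances = 1.93 + 1.49 + 1.39 + 0.86 + 1.80 + 0.55 + 2.82 = 10.84
α = (k/(k−1))·(1 − sum of item variances/Var(T)) = (7/6)·(1 − 10.84/22.26) = 0.599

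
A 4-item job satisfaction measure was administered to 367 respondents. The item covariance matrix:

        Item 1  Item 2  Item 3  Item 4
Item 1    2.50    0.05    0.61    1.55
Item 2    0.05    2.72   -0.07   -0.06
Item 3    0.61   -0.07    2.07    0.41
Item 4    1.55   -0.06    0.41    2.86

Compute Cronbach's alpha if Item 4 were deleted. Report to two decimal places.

Remaining items: Item 1, Item 2, Item 3 (k = 3).
Σσ²ᵢ = 2.50 + 2.72 + 2.07 = 7.29
total variance = 7.29 + 2 × 0.59 = 8.47
α (item deleted) = (3/2)·(1 − 7.29/8.47) = 0.21

α = 0.21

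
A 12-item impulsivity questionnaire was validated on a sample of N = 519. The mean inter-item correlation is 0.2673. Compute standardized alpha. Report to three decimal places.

Standardized α = k·r̄ / (1 + (k−1)·r̄) = 12 × 0.2673 / (1 + 11 × 0.2673)
  = 3.2076 / 3.9403 = 0.814

α = 0.814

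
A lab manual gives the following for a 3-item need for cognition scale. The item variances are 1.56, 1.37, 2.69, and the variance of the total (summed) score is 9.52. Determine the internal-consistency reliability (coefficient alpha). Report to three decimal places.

coefficient alpha = 0.614

sum of item variances = 1.56 + 1.37 + 2.69 = 5.62
α = (k/(k−1))·(1 − sum of item variances/total variance) = (3/2)·(1 − 5.62/9.52) = 0.614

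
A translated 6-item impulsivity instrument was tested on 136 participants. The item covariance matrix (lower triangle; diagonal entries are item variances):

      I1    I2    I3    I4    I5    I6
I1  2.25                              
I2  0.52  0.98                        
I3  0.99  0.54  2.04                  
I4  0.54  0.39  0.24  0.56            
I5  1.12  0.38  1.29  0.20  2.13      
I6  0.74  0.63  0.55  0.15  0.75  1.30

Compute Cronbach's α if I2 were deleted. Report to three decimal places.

Remaining items: I1, I3, I4, I5, I6 (k = 5).
sum of item variances = 2.25 + 2.04 + 0.56 + 2.13 + 1.30 = 8.28
σ²_T = 8.28 + 2 × 6.57 = 21.42
α (item deleted) = (5/4)·(1 − 8.28/21.42) = 0.767

α = 0.767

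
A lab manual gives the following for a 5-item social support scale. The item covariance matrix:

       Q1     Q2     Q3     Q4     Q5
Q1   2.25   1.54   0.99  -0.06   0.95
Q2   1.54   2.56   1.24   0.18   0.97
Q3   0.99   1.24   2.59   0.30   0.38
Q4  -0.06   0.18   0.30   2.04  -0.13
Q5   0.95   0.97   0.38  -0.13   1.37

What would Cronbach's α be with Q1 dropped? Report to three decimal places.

Remaining items: Q2, Q3, Q4, Q5 (k = 4).
sum of item variances = 2.56 + 2.59 + 2.04 + 1.37 = 8.56
σ²_total = 8.56 + 2 × 2.94 = 14.44
α (item deleted) = (4/3)·(1 − 8.56/14.44) = 0.543

Cronbach's α = 0.543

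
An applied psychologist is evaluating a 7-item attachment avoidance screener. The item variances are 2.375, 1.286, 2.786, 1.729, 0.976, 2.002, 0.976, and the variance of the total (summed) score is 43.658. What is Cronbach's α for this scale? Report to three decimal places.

Cronbach's α = 0.843

sum of item variances = 2.375 + 1.286 + 2.786 + 1.729 + 0.976 + 2.002 + 0.976 = 12.130
α = (k/(k−1))·(1 − sum of item variances/σ²_T) = (7/6)·(1 − 12.130/43.658) = 0.843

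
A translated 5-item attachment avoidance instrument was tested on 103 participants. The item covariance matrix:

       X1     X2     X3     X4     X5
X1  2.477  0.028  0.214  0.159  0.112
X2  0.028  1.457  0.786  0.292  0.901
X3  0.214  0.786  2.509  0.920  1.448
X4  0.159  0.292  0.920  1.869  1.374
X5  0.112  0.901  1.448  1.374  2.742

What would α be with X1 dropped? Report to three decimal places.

Remaining items: X2, X3, X4, X5 (k = 4).
Σσᵢ² = 1.457 + 2.509 + 1.869 + 2.742 = 8.577
σ²_total = 8.577 + 2 × 5.721 = 20.019
α (item deleted) = (4/3)·(1 − 8.577/20.019) = 0.762

α = 0.762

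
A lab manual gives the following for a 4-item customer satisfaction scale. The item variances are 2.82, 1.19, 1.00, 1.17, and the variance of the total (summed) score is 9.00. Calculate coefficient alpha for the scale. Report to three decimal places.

sum of item variances = 2.82 + 1.19 + 1.00 + 1.17 = 6.18
α = (k/(k−1))·(1 − sum of item variances/Var(T)) = (4/3)·(1 − 6.18/9.00) = 0.418

α = 0.418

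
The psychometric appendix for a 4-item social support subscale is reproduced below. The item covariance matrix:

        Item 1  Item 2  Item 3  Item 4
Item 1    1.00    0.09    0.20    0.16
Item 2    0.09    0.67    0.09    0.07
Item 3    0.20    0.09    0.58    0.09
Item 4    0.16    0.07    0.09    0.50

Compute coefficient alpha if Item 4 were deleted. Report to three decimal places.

Remaining items: Item 1, Item 2, Item 3 (k = 3).
Σσᵢ² = 1.00 + 0.67 + 0.58 = 2.25
total variance = 2.25 + 2 × 0.38 = 3.01
α (item deleted) = (3/2)·(1 − 2.25/3.01) = 0.379

α = 0.379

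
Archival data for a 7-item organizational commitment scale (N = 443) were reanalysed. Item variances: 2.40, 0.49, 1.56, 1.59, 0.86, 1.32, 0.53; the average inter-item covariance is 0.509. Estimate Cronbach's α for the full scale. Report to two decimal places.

sum of item variances = 2.40 + 0.49 + 1.56 + 1.59 + 0.86 + 1.32 + 0.53 = 8.75
Sum of the 21 distinct covariances = 21 × 0.509 = 10.689
σ²_total = sum of item variances + 2·Σcov = 8.75 + 2 × 10.689 = 30.128
α = (7/6)·(1 − 8.75/30.128) = 0.83

α = 0.83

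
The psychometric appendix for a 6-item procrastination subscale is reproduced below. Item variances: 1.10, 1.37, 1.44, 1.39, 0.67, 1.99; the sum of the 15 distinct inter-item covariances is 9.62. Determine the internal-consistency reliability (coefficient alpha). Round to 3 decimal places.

coefficient alpha = 0.849

sum of item variances = 1.10 + 1.37 + 1.44 + 1.39 + 0.67 + 1.99 = 7.96
Sum of distinct covariances = 9.62
σ²_T = sum of item variances + 2·Σcov = 7.96 + 2 × 9.62 = 27.20
α = (6/5)·(1 − 7.96/27.20) = 0.849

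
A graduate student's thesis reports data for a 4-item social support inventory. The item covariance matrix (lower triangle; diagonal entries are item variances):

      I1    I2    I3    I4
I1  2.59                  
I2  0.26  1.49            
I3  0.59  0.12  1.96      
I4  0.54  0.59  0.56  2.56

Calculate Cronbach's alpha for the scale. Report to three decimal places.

Cronbach's alpha = 0.510

ΣVar(i) = 2.59 + 1.49 + 1.96 + 2.56 = 8.60
Sum of the distinct covariances = 2.66
total variance = 8.60 + 2 × 2.66 = 13.92
α = (k/(k−1))·(1 − ΣVar(i)/total variance) = (4/3)·(1 − 8.60/13.92) = 0.510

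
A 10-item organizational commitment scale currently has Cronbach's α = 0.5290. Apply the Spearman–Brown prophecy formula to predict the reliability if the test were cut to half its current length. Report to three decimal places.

Length factor m = 1/2
α' = m·α / (1 − (1−m)·α)
   = 1/2 × 0.5290 / (1 − (1 − 1/2) × 0.5290)
   = 0.2645 / 0.7355 = 0.360

predicted reliability = 0.360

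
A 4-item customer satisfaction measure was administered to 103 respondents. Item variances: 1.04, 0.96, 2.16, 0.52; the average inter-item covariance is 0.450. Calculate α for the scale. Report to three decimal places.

α = 0.714

Σσᵢ² = 1.04 + 0.96 + 2.16 + 0.52 = 4.68
Sum of the 6 distinct covariances = 6 × 0.450 = 2.700
σ²_total = Σσᵢ² + 2·Σcov = 4.68 + 2 × 2.700 = 10.080
α = (4/3)·(1 − 4.68/10.080) = 0.714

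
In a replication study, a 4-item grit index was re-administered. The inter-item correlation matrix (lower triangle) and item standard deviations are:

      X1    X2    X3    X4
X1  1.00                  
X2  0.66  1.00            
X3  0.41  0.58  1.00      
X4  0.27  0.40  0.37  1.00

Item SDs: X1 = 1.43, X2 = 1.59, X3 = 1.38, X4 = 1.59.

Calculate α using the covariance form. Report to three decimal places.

α = 0.763

Σσ²ᵢ = 1.43² + 1.59² + 1.38² + 1.59² = 9.0055
Covariances σ_ij = r_ij · s_i · s_j:
  σ(X1,X2) = 0.66 × 1.43 × 1.59 = 1.5006
  σ(X1,X3) = 0.41 × 1.43 × 1.38 = 0.8091
  σ(X1,X4) = 0.27 × 1.43 × 1.59 = 0.6139
  σ(X2,X3) = 0.58 × 1.59 × 1.38 = 1.2726
  σ(X2,X4) = 0.40 × 1.59 × 1.59 = 1.0112
  σ(X3,X4) = 0.37 × 1.38 × 1.59 = 0.8119
σ²_T = Σσ²ᵢ + 2·Σσ_ij = 9.0055 + 2 × 6.0193 = 21.0441
α = (4/3)·(1 − 9.0055/21.0441) = 0.763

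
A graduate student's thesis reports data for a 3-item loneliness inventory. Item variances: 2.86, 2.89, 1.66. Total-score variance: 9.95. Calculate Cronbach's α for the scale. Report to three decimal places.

α = 0.383

Σσ²ᵢ = 2.86 + 2.89 + 1.66 = 7.41
α = (k/(k−1))·(1 − Σσ²ᵢ/σ²_T) = (3/2)·(1 − 7.41/9.95) = 0.383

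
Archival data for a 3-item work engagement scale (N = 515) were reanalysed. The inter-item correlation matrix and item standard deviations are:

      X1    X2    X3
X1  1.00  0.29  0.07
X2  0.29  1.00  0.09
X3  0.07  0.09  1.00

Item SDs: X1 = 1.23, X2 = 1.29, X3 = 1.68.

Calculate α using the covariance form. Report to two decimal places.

α = 0.32

Σσ²ᵢ = 1.23² + 1.29² + 1.68² = 5.9994
Covariances σ_ij = r_ij · s_i · s_j:
  σ(X1,X2) = 0.29 × 1.23 × 1.29 = 0.4601
  σ(X1,X3) = 0.07 × 1.23 × 1.68 = 0.1446
  σ(X2,X3) = 0.09 × 1.29 × 1.68 = 0.1950
σ²_T = Σσ²ᵢ + 2·Σσ_ij = 5.9994 + 2 × 0.7997 = 7.5988
α = (3/2)·(1 − 5.9994/7.5988) = 0.32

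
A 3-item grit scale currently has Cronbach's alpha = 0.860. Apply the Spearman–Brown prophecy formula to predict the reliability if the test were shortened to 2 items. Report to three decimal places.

predicted reliability = 0.804

Length factor m = 2/3 = 0.6667
α' = m·α / (1 − (1−m)·α)
   = 2/3 × 0.860 / (1 − (1 − 2/3) × 0.860)
   = 0.5733 / 0.7133 = 0.804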